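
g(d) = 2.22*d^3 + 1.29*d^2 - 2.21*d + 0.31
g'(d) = 6.66*d^2 + 2.58*d - 2.21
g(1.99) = 18.52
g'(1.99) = 29.30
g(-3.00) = -41.39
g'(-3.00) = 49.99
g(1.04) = 1.90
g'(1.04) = 7.68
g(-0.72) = 1.74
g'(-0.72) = -0.62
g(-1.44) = -0.46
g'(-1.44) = 7.88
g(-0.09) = 0.52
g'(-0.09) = -2.39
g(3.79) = 131.32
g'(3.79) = 103.23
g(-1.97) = -7.30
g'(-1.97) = 18.55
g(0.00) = 0.31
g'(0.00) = -2.21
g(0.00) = 0.31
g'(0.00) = -2.21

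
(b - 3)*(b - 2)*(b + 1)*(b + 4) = b^4 - 15*b^2 + 10*b + 24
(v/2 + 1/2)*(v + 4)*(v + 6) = v^3/2 + 11*v^2/2 + 17*v + 12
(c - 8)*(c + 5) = c^2 - 3*c - 40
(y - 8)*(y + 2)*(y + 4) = y^3 - 2*y^2 - 40*y - 64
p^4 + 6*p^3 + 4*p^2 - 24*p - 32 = (p - 2)*(p + 2)^2*(p + 4)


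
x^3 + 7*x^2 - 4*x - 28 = (x - 2)*(x + 2)*(x + 7)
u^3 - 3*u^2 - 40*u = u*(u - 8)*(u + 5)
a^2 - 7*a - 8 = (a - 8)*(a + 1)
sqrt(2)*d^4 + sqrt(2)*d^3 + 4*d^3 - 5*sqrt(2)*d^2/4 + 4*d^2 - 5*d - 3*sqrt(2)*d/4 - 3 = (d - 1)*(d + 3/2)*(d + 2*sqrt(2))*(sqrt(2)*d + sqrt(2)/2)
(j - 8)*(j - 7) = j^2 - 15*j + 56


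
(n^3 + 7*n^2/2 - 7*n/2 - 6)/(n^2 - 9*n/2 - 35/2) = (-2*n^3 - 7*n^2 + 7*n + 12)/(-2*n^2 + 9*n + 35)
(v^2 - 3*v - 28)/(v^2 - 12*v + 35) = (v + 4)/(v - 5)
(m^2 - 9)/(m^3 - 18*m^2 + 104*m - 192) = (m^2 - 9)/(m^3 - 18*m^2 + 104*m - 192)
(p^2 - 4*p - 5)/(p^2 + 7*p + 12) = (p^2 - 4*p - 5)/(p^2 + 7*p + 12)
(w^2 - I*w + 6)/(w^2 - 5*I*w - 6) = (w + 2*I)/(w - 2*I)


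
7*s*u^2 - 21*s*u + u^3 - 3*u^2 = u*(7*s + u)*(u - 3)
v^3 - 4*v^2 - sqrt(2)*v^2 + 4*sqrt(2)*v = v*(v - 4)*(v - sqrt(2))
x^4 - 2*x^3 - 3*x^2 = x^2*(x - 3)*(x + 1)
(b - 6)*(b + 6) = b^2 - 36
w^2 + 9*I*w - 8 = (w + I)*(w + 8*I)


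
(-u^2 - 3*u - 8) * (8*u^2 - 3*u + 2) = -8*u^4 - 21*u^3 - 57*u^2 + 18*u - 16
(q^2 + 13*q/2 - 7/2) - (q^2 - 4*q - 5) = 21*q/2 + 3/2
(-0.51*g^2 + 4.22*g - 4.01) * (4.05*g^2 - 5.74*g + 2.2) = -2.0655*g^4 + 20.0184*g^3 - 41.5853*g^2 + 32.3014*g - 8.822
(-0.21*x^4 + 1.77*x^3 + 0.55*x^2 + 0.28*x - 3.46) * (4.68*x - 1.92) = -0.9828*x^5 + 8.6868*x^4 - 0.8244*x^3 + 0.2544*x^2 - 16.7304*x + 6.6432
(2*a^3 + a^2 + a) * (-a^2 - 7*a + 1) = -2*a^5 - 15*a^4 - 6*a^3 - 6*a^2 + a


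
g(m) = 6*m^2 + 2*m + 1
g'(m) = 12*m + 2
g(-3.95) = 86.72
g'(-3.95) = -45.40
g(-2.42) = 31.30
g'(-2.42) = -27.04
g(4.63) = 138.88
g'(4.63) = 57.56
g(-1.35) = 9.24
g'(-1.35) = -14.20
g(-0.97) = 4.71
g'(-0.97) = -9.64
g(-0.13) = 0.84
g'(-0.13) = 0.44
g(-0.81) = 3.32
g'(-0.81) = -7.72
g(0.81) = 6.56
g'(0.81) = 11.72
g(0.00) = 1.00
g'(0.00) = 2.00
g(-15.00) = 1321.00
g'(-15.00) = -178.00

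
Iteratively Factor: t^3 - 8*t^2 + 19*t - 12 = (t - 3)*(t^2 - 5*t + 4) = (t - 3)*(t - 1)*(t - 4)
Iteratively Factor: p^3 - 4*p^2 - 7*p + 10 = (p - 5)*(p^2 + p - 2) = (p - 5)*(p + 2)*(p - 1)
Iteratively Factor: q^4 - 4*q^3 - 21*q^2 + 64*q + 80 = (q + 1)*(q^3 - 5*q^2 - 16*q + 80) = (q - 4)*(q + 1)*(q^2 - q - 20) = (q - 4)*(q + 1)*(q + 4)*(q - 5)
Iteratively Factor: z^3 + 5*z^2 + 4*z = (z + 1)*(z^2 + 4*z) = z*(z + 1)*(z + 4)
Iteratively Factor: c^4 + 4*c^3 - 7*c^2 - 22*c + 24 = (c - 2)*(c^3 + 6*c^2 + 5*c - 12) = (c - 2)*(c - 1)*(c^2 + 7*c + 12) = (c - 2)*(c - 1)*(c + 4)*(c + 3)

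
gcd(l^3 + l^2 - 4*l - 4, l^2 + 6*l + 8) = l + 2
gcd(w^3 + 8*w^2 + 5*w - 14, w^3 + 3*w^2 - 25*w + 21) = w^2 + 6*w - 7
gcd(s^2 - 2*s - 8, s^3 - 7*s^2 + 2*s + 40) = s^2 - 2*s - 8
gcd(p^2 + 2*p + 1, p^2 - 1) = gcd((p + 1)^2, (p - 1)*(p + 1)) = p + 1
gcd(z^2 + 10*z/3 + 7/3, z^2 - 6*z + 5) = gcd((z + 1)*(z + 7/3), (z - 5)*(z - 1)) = 1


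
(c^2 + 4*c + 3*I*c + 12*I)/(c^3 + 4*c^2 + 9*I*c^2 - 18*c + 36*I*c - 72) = 1/(c + 6*I)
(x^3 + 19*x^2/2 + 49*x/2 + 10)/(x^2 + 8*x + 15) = (x^2 + 9*x/2 + 2)/(x + 3)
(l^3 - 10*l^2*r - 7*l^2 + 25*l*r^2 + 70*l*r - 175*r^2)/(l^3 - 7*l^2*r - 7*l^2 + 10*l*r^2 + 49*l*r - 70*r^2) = (-l + 5*r)/(-l + 2*r)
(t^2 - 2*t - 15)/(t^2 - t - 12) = (t - 5)/(t - 4)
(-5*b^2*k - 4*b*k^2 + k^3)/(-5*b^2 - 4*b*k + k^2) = k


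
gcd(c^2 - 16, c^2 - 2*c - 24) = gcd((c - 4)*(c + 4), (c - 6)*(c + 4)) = c + 4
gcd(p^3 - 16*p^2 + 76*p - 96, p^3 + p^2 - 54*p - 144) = p - 8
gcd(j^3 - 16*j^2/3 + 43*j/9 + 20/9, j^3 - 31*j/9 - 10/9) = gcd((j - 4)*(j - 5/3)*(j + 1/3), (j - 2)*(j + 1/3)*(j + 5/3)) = j + 1/3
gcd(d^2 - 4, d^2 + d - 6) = d - 2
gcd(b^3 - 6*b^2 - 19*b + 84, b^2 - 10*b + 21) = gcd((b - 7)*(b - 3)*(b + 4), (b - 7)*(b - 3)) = b^2 - 10*b + 21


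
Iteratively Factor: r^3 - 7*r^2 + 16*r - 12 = (r - 2)*(r^2 - 5*r + 6) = (r - 3)*(r - 2)*(r - 2)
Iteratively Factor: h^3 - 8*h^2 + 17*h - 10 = (h - 1)*(h^2 - 7*h + 10) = (h - 5)*(h - 1)*(h - 2)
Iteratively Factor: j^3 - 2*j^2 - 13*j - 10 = (j + 2)*(j^2 - 4*j - 5) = (j + 1)*(j + 2)*(j - 5)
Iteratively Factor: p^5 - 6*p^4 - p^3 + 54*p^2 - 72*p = (p - 2)*(p^4 - 4*p^3 - 9*p^2 + 36*p) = p*(p - 2)*(p^3 - 4*p^2 - 9*p + 36) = p*(p - 4)*(p - 2)*(p^2 - 9) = p*(p - 4)*(p - 3)*(p - 2)*(p + 3)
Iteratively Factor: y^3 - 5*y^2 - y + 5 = (y - 5)*(y^2 - 1) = (y - 5)*(y + 1)*(y - 1)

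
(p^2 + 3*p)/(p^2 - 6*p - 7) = p*(p + 3)/(p^2 - 6*p - 7)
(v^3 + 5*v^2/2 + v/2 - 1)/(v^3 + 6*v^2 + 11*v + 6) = (v - 1/2)/(v + 3)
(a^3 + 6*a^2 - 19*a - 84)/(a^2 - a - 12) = a + 7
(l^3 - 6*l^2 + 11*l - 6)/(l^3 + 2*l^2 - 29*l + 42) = (l - 1)/(l + 7)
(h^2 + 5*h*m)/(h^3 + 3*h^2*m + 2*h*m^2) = (h + 5*m)/(h^2 + 3*h*m + 2*m^2)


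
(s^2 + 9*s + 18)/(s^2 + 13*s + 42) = (s + 3)/(s + 7)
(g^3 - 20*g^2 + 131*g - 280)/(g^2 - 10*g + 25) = (g^2 - 15*g + 56)/(g - 5)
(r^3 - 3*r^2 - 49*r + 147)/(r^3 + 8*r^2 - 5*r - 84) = (r - 7)/(r + 4)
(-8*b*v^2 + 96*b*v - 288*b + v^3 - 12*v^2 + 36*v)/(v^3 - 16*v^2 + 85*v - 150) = (-8*b*v + 48*b + v^2 - 6*v)/(v^2 - 10*v + 25)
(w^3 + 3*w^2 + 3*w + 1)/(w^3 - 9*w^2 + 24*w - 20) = (w^3 + 3*w^2 + 3*w + 1)/(w^3 - 9*w^2 + 24*w - 20)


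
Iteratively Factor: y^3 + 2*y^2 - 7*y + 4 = (y - 1)*(y^2 + 3*y - 4) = (y - 1)^2*(y + 4)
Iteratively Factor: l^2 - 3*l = (l)*(l - 3)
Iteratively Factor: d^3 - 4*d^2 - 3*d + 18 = (d + 2)*(d^2 - 6*d + 9) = (d - 3)*(d + 2)*(d - 3)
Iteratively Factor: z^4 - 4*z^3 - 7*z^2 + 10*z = (z + 2)*(z^3 - 6*z^2 + 5*z) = (z - 1)*(z + 2)*(z^2 - 5*z) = (z - 5)*(z - 1)*(z + 2)*(z)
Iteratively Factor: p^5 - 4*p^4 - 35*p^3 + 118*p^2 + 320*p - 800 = (p - 5)*(p^4 + p^3 - 30*p^2 - 32*p + 160) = (p - 5)*(p - 2)*(p^3 + 3*p^2 - 24*p - 80) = (p - 5)*(p - 2)*(p + 4)*(p^2 - p - 20) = (p - 5)^2*(p - 2)*(p + 4)*(p + 4)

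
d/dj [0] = 0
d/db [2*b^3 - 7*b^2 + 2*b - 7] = 6*b^2 - 14*b + 2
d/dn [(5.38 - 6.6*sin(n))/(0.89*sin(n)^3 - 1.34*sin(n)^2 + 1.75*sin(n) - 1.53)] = (11.748*sin(n)^3 - 23.2086*sin(n)^2 + 14.4184*sin(n) + 0.683)*cos(n)/(0.7921*sin(n)^6 - 2.3852*sin(n)^5 + 4.9106*sin(n)^4 - 7.4134*sin(n)^3 + 7.1629*sin(n)^2 - 5.355*sin(n) + 2.3409)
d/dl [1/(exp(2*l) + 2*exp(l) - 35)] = -2*(exp(l) + 1)*exp(l)/(exp(2*l) + 2*exp(l) - 35)^2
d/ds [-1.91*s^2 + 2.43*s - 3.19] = 2.43 - 3.82*s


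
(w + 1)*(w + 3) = w^2 + 4*w + 3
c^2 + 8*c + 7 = (c + 1)*(c + 7)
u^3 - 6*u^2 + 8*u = u*(u - 4)*(u - 2)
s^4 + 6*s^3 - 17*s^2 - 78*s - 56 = (s - 4)*(s + 1)*(s + 2)*(s + 7)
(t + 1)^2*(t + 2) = t^3 + 4*t^2 + 5*t + 2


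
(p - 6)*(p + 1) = p^2 - 5*p - 6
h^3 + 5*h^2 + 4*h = h*(h + 1)*(h + 4)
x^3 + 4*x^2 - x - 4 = (x - 1)*(x + 1)*(x + 4)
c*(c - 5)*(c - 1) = c^3 - 6*c^2 + 5*c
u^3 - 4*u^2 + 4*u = u*(u - 2)^2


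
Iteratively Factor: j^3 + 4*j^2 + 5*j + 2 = (j + 2)*(j^2 + 2*j + 1) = (j + 1)*(j + 2)*(j + 1)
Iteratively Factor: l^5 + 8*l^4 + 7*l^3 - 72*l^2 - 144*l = (l + 3)*(l^4 + 5*l^3 - 8*l^2 - 48*l) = (l - 3)*(l + 3)*(l^3 + 8*l^2 + 16*l) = (l - 3)*(l + 3)*(l + 4)*(l^2 + 4*l) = l*(l - 3)*(l + 3)*(l + 4)*(l + 4)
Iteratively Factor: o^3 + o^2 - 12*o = (o - 3)*(o^2 + 4*o) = (o - 3)*(o + 4)*(o)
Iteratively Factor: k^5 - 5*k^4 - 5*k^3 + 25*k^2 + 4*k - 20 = (k - 5)*(k^4 - 5*k^2 + 4) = (k - 5)*(k - 2)*(k^3 + 2*k^2 - k - 2) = (k - 5)*(k - 2)*(k - 1)*(k^2 + 3*k + 2) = (k - 5)*(k - 2)*(k - 1)*(k + 2)*(k + 1)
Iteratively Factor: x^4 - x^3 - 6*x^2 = (x)*(x^3 - x^2 - 6*x) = x*(x - 3)*(x^2 + 2*x) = x*(x - 3)*(x + 2)*(x)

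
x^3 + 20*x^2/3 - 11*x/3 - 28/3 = (x - 4/3)*(x + 1)*(x + 7)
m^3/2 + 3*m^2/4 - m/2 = m*(m/2 + 1)*(m - 1/2)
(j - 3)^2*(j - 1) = j^3 - 7*j^2 + 15*j - 9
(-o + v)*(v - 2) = -o*v + 2*o + v^2 - 2*v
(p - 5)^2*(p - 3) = p^3 - 13*p^2 + 55*p - 75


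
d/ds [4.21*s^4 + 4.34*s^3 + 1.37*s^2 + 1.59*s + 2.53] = 16.84*s^3 + 13.02*s^2 + 2.74*s + 1.59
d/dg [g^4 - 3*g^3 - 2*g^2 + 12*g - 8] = 4*g^3 - 9*g^2 - 4*g + 12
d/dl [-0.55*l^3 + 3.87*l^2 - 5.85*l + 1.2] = -1.65*l^2 + 7.74*l - 5.85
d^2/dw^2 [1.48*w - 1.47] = 0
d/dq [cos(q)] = -sin(q)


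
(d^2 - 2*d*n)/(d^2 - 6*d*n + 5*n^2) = d*(d - 2*n)/(d^2 - 6*d*n + 5*n^2)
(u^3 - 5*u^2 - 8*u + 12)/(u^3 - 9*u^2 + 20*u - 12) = (u + 2)/(u - 2)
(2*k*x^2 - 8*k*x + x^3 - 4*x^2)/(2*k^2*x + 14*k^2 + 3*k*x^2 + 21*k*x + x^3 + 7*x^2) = x*(x - 4)/(k*x + 7*k + x^2 + 7*x)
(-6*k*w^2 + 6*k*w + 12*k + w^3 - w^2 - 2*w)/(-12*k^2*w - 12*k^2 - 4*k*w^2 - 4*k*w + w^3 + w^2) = (w - 2)/(2*k + w)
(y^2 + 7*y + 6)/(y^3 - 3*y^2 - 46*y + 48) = (y + 1)/(y^2 - 9*y + 8)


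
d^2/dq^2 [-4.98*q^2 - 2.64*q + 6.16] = -9.96000000000000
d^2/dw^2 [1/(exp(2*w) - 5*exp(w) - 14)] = ((5 - 4*exp(w))*(-exp(2*w) + 5*exp(w) + 14) - 2*(2*exp(w) - 5)^2*exp(w))*exp(w)/(-exp(2*w) + 5*exp(w) + 14)^3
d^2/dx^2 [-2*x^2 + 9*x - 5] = -4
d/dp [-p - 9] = -1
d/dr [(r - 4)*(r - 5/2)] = 2*r - 13/2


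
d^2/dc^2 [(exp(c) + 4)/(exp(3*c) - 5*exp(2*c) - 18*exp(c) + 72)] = (4*exp(3*c) - 27*exp(2*c) + 9*exp(c) + 162)*exp(c)/(exp(6*c) - 27*exp(5*c) + 297*exp(4*c) - 1701*exp(3*c) + 5346*exp(2*c) - 8748*exp(c) + 5832)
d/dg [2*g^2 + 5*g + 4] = 4*g + 5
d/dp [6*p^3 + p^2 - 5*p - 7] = 18*p^2 + 2*p - 5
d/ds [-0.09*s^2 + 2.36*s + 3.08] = 2.36 - 0.18*s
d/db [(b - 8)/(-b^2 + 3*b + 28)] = (-b^2 + 3*b + (b - 8)*(2*b - 3) + 28)/(-b^2 + 3*b + 28)^2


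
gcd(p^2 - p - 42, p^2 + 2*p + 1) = 1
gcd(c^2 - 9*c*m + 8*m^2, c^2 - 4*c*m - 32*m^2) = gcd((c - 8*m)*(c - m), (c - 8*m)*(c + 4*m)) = c - 8*m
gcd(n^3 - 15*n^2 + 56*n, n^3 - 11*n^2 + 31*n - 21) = n - 7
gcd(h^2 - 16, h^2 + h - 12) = h + 4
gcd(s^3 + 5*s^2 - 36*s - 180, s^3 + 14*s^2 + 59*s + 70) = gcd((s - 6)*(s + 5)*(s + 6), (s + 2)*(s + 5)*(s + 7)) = s + 5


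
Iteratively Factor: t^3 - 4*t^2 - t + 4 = (t - 4)*(t^2 - 1) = (t - 4)*(t - 1)*(t + 1)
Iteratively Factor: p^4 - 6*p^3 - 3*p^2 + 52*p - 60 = (p - 5)*(p^3 - p^2 - 8*p + 12) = (p - 5)*(p - 2)*(p^2 + p - 6) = (p - 5)*(p - 2)^2*(p + 3)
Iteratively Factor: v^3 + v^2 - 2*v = (v - 1)*(v^2 + 2*v) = v*(v - 1)*(v + 2)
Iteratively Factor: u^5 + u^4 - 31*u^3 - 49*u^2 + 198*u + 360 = (u + 3)*(u^4 - 2*u^3 - 25*u^2 + 26*u + 120) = (u + 3)*(u + 4)*(u^3 - 6*u^2 - u + 30) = (u + 2)*(u + 3)*(u + 4)*(u^2 - 8*u + 15) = (u - 5)*(u + 2)*(u + 3)*(u + 4)*(u - 3)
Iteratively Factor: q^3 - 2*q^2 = (q)*(q^2 - 2*q) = q^2*(q - 2)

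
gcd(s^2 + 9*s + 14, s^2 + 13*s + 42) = s + 7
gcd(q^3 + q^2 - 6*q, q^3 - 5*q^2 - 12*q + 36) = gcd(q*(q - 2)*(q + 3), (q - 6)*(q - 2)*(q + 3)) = q^2 + q - 6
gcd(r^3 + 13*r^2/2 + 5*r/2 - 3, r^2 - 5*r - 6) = r + 1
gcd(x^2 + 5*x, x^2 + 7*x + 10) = x + 5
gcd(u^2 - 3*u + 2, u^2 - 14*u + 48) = 1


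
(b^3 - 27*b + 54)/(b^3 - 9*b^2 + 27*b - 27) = (b + 6)/(b - 3)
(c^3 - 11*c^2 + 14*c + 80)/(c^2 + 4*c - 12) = (c^3 - 11*c^2 + 14*c + 80)/(c^2 + 4*c - 12)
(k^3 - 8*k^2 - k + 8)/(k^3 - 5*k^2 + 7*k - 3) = (k^2 - 7*k - 8)/(k^2 - 4*k + 3)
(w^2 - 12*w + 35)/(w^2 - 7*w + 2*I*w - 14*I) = (w - 5)/(w + 2*I)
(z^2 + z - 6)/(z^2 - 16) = (z^2 + z - 6)/(z^2 - 16)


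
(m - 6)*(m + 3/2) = m^2 - 9*m/2 - 9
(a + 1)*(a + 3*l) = a^2 + 3*a*l + a + 3*l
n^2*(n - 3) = n^3 - 3*n^2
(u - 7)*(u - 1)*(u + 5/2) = u^3 - 11*u^2/2 - 13*u + 35/2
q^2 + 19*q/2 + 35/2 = (q + 5/2)*(q + 7)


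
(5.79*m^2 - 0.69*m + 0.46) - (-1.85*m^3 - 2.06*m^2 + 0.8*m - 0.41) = 1.85*m^3 + 7.85*m^2 - 1.49*m + 0.87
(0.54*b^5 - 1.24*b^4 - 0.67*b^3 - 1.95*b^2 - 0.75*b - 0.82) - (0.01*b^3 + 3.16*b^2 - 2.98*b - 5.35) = 0.54*b^5 - 1.24*b^4 - 0.68*b^3 - 5.11*b^2 + 2.23*b + 4.53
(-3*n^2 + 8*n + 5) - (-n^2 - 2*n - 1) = -2*n^2 + 10*n + 6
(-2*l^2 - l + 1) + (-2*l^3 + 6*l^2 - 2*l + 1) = -2*l^3 + 4*l^2 - 3*l + 2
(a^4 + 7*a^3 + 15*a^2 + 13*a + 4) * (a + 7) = a^5 + 14*a^4 + 64*a^3 + 118*a^2 + 95*a + 28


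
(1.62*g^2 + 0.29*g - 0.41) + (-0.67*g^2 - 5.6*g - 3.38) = 0.95*g^2 - 5.31*g - 3.79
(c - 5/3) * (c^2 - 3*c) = c^3 - 14*c^2/3 + 5*c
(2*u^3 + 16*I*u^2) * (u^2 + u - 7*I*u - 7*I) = 2*u^5 + 2*u^4 + 2*I*u^4 + 112*u^3 + 2*I*u^3 + 112*u^2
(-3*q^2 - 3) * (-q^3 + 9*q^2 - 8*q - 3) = 3*q^5 - 27*q^4 + 27*q^3 - 18*q^2 + 24*q + 9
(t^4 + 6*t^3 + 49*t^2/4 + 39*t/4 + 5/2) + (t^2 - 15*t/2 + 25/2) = t^4 + 6*t^3 + 53*t^2/4 + 9*t/4 + 15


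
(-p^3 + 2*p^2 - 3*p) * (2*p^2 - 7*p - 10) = -2*p^5 + 11*p^4 - 10*p^3 + p^2 + 30*p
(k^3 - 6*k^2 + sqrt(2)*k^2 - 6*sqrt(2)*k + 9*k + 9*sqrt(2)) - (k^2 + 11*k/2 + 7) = k^3 - 7*k^2 + sqrt(2)*k^2 - 6*sqrt(2)*k + 7*k/2 - 7 + 9*sqrt(2)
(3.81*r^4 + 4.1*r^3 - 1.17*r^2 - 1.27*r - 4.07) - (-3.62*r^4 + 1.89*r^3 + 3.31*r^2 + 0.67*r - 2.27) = 7.43*r^4 + 2.21*r^3 - 4.48*r^2 - 1.94*r - 1.8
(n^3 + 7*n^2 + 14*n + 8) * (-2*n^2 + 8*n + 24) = -2*n^5 - 6*n^4 + 52*n^3 + 264*n^2 + 400*n + 192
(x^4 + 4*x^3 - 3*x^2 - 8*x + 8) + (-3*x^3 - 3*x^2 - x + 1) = x^4 + x^3 - 6*x^2 - 9*x + 9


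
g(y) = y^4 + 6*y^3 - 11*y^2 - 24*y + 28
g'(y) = 4*y^3 + 18*y^2 - 22*y - 24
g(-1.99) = 0.60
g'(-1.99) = 59.54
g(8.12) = 6667.51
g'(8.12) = 3125.73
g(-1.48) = 24.77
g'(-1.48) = 35.02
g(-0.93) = 36.73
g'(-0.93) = 8.81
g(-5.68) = -249.21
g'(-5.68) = -51.32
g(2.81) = 69.18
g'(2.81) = 145.06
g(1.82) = -4.97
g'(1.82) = 19.70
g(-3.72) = -152.31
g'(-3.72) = 101.02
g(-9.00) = 1540.00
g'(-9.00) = -1284.00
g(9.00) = 9856.00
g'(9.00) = 4152.00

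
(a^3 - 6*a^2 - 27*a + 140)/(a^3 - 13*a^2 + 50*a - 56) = (a + 5)/(a - 2)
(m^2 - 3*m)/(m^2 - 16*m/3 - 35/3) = 3*m*(3 - m)/(-3*m^2 + 16*m + 35)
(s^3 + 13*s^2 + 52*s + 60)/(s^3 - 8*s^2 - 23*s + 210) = (s^2 + 8*s + 12)/(s^2 - 13*s + 42)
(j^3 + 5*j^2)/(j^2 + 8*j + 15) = j^2/(j + 3)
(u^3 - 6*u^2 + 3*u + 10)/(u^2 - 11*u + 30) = (u^2 - u - 2)/(u - 6)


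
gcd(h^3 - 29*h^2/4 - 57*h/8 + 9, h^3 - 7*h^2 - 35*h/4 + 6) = h^2 - 13*h/2 - 12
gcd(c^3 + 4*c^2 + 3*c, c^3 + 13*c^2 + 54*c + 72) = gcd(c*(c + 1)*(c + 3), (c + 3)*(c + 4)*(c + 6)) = c + 3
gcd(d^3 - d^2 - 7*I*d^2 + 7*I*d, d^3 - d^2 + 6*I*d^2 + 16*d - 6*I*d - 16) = d - 1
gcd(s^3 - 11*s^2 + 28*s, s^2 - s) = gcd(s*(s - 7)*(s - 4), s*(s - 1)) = s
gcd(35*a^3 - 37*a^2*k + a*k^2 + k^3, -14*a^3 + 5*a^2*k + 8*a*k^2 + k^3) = 7*a^2 - 6*a*k - k^2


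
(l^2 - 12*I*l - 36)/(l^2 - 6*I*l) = (l - 6*I)/l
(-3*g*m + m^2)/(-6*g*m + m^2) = (3*g - m)/(6*g - m)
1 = 1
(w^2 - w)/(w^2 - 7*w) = (w - 1)/(w - 7)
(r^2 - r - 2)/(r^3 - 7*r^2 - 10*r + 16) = (r^2 - r - 2)/(r^3 - 7*r^2 - 10*r + 16)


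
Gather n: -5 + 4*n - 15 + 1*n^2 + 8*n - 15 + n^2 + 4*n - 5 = 2*n^2 + 16*n - 40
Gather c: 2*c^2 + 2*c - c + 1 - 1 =2*c^2 + c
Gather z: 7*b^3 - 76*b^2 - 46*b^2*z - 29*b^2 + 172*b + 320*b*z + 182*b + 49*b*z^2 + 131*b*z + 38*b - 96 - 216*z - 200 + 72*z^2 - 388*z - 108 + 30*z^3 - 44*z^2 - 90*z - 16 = 7*b^3 - 105*b^2 + 392*b + 30*z^3 + z^2*(49*b + 28) + z*(-46*b^2 + 451*b - 694) - 420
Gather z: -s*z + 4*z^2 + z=4*z^2 + z*(1 - s)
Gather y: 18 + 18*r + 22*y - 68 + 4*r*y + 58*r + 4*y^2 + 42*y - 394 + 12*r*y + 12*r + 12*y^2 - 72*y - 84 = 88*r + 16*y^2 + y*(16*r - 8) - 528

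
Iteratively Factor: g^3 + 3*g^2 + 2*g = (g + 2)*(g^2 + g) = g*(g + 2)*(g + 1)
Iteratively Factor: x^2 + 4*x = (x + 4)*(x)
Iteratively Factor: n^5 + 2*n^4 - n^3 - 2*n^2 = (n + 2)*(n^4 - n^2) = (n - 1)*(n + 2)*(n^3 + n^2) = n*(n - 1)*(n + 2)*(n^2 + n) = n*(n - 1)*(n + 1)*(n + 2)*(n)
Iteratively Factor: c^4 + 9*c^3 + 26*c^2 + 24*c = (c + 3)*(c^3 + 6*c^2 + 8*c) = (c + 2)*(c + 3)*(c^2 + 4*c) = c*(c + 2)*(c + 3)*(c + 4)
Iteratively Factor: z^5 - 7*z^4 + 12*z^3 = (z - 3)*(z^4 - 4*z^3) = z*(z - 3)*(z^3 - 4*z^2) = z^2*(z - 3)*(z^2 - 4*z) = z^3*(z - 3)*(z - 4)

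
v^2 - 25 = (v - 5)*(v + 5)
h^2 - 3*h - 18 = (h - 6)*(h + 3)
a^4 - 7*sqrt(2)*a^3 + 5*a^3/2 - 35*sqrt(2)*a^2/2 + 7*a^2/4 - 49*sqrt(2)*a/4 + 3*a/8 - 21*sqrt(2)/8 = (a + 1/2)^2*(a + 3/2)*(a - 7*sqrt(2))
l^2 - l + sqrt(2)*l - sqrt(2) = (l - 1)*(l + sqrt(2))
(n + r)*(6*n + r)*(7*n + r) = 42*n^3 + 55*n^2*r + 14*n*r^2 + r^3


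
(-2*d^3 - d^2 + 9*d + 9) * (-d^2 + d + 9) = 2*d^5 - d^4 - 28*d^3 - 9*d^2 + 90*d + 81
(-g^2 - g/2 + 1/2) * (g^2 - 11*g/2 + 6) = -g^4 + 5*g^3 - 11*g^2/4 - 23*g/4 + 3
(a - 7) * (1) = a - 7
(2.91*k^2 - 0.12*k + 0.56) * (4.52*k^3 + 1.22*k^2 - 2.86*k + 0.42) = 13.1532*k^5 + 3.0078*k^4 - 5.9378*k^3 + 2.2486*k^2 - 1.652*k + 0.2352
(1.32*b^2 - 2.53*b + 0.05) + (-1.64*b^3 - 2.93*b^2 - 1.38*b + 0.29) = -1.64*b^3 - 1.61*b^2 - 3.91*b + 0.34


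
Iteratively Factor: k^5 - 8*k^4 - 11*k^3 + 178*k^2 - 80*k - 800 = (k - 4)*(k^4 - 4*k^3 - 27*k^2 + 70*k + 200) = (k - 5)*(k - 4)*(k^3 + k^2 - 22*k - 40) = (k - 5)^2*(k - 4)*(k^2 + 6*k + 8) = (k - 5)^2*(k - 4)*(k + 2)*(k + 4)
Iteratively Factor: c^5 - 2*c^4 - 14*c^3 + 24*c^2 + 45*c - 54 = (c - 1)*(c^4 - c^3 - 15*c^2 + 9*c + 54) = (c - 3)*(c - 1)*(c^3 + 2*c^2 - 9*c - 18) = (c - 3)^2*(c - 1)*(c^2 + 5*c + 6) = (c - 3)^2*(c - 1)*(c + 2)*(c + 3)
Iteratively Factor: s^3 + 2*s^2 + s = (s + 1)*(s^2 + s) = (s + 1)^2*(s)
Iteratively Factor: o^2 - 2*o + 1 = (o - 1)*(o - 1)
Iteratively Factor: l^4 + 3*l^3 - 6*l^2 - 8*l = (l + 1)*(l^3 + 2*l^2 - 8*l) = (l - 2)*(l + 1)*(l^2 + 4*l) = (l - 2)*(l + 1)*(l + 4)*(l)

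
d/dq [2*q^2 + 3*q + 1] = 4*q + 3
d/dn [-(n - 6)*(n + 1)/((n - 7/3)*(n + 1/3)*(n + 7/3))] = 27*(27*n^4 - 270*n^3 - 384*n^2 - 10*n + 637)/(729*n^6 + 486*n^5 - 7857*n^4 - 5292*n^3 + 20727*n^2 + 14406*n + 2401)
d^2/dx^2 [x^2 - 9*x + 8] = 2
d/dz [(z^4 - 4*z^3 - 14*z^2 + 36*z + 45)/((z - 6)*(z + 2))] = 2*(z^5 - 8*z^4 - 8*z^3 + 82*z^2 + 123*z - 126)/(z^4 - 8*z^3 - 8*z^2 + 96*z + 144)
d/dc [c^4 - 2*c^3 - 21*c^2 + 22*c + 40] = 4*c^3 - 6*c^2 - 42*c + 22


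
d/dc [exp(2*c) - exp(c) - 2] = (2*exp(c) - 1)*exp(c)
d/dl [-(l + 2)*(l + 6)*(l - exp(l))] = (l + 2)*(l + 6)*(exp(l) - 1) - (l + 2)*(l - exp(l)) - (l + 6)*(l - exp(l))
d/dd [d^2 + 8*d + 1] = 2*d + 8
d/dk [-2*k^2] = -4*k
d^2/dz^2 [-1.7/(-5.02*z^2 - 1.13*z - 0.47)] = (-85.68136*z^2 - 19.28684*z + 1.7*(10.04*z + 1.13)*(20.08*z + 2.26) - 8.02196)/(5.02*z^2 + 1.13*z + 0.47)^3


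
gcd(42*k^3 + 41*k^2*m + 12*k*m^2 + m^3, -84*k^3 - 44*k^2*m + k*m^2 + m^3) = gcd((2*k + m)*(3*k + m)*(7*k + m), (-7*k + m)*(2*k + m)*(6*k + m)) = 2*k + m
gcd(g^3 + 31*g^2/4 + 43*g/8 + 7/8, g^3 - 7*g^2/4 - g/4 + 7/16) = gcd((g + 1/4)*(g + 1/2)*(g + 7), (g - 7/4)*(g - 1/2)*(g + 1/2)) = g + 1/2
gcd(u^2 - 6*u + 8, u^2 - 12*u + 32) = u - 4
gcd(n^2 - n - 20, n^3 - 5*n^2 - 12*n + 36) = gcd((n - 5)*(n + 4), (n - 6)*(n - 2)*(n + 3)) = 1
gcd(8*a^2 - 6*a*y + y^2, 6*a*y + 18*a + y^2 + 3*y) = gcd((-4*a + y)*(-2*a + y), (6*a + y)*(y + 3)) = 1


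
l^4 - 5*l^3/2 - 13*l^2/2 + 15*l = l*(l - 3)*(l - 2)*(l + 5/2)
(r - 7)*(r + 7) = r^2 - 49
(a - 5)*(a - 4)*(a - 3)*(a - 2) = a^4 - 14*a^3 + 71*a^2 - 154*a + 120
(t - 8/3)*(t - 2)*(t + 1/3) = t^3 - 13*t^2/3 + 34*t/9 + 16/9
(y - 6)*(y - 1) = y^2 - 7*y + 6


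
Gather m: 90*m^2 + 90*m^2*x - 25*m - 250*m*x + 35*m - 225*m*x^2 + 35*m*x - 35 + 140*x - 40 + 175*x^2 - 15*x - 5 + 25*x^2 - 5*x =m^2*(90*x + 90) + m*(-225*x^2 - 215*x + 10) + 200*x^2 + 120*x - 80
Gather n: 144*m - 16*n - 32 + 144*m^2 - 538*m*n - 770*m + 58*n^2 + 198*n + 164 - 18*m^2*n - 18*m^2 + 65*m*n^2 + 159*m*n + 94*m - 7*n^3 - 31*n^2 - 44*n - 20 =126*m^2 - 532*m - 7*n^3 + n^2*(65*m + 27) + n*(-18*m^2 - 379*m + 138) + 112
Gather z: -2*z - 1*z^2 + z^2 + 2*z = 0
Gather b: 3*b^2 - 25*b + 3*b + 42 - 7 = 3*b^2 - 22*b + 35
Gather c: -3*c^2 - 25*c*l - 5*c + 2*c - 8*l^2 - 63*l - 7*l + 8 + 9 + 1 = -3*c^2 + c*(-25*l - 3) - 8*l^2 - 70*l + 18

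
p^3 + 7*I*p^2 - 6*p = p*(p + I)*(p + 6*I)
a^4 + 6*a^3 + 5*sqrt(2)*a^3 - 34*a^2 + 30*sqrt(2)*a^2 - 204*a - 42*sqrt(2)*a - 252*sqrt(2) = (a + 6)*(a - 3*sqrt(2))*(a + sqrt(2))*(a + 7*sqrt(2))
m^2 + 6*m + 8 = (m + 2)*(m + 4)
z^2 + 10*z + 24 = (z + 4)*(z + 6)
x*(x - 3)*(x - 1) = x^3 - 4*x^2 + 3*x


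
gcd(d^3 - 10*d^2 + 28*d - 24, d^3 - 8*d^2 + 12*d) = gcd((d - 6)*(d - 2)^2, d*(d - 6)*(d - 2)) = d^2 - 8*d + 12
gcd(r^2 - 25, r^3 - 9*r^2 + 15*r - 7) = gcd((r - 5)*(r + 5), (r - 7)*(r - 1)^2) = 1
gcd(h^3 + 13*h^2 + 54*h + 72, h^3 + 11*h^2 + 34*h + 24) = h^2 + 10*h + 24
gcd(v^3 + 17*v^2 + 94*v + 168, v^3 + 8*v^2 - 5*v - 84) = v^2 + 11*v + 28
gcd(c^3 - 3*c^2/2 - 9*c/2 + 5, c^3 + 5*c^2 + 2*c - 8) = c^2 + c - 2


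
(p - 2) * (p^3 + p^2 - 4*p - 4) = p^4 - p^3 - 6*p^2 + 4*p + 8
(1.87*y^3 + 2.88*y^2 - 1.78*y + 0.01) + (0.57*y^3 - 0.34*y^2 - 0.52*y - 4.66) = 2.44*y^3 + 2.54*y^2 - 2.3*y - 4.65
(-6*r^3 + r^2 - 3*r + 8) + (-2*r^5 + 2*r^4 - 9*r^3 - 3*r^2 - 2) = -2*r^5 + 2*r^4 - 15*r^3 - 2*r^2 - 3*r + 6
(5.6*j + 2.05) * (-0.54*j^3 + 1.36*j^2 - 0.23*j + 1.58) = -3.024*j^4 + 6.509*j^3 + 1.5*j^2 + 8.3765*j + 3.239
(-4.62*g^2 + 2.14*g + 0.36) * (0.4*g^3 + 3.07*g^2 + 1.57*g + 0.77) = -1.848*g^5 - 13.3274*g^4 - 0.5396*g^3 + 0.9076*g^2 + 2.213*g + 0.2772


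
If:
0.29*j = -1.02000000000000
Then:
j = -3.52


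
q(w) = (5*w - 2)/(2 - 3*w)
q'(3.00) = 0.08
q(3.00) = -1.86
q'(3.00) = 0.08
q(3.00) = -1.86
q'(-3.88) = 0.02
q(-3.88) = -1.57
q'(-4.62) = 0.02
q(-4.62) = -1.58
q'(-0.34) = 0.44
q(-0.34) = -1.23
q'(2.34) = 0.16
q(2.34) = -1.93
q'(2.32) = 0.16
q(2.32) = -1.94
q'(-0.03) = 0.92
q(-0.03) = -1.03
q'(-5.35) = 0.01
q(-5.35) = -1.59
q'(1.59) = 0.52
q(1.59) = -2.15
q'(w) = 5/(2 - 3*w) + 3*(5*w - 2)/(2 - 3*w)^2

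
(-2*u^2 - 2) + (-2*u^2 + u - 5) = -4*u^2 + u - 7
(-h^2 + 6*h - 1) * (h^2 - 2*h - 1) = -h^4 + 8*h^3 - 12*h^2 - 4*h + 1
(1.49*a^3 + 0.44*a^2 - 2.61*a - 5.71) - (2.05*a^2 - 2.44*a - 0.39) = 1.49*a^3 - 1.61*a^2 - 0.17*a - 5.32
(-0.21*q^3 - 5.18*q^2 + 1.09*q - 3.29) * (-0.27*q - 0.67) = 0.0567*q^4 + 1.5393*q^3 + 3.1763*q^2 + 0.158*q + 2.2043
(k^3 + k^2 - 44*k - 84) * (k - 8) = k^4 - 7*k^3 - 52*k^2 + 268*k + 672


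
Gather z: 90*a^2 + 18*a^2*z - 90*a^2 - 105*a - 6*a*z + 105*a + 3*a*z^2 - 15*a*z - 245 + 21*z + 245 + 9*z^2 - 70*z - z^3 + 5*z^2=-z^3 + z^2*(3*a + 14) + z*(18*a^2 - 21*a - 49)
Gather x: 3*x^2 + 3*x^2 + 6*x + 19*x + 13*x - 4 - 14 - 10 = 6*x^2 + 38*x - 28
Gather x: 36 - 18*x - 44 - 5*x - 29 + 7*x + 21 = -16*x - 16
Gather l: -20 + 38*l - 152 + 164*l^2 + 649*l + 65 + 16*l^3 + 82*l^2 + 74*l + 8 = 16*l^3 + 246*l^2 + 761*l - 99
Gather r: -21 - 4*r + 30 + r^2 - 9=r^2 - 4*r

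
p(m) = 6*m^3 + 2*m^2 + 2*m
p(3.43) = 272.51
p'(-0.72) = 8.45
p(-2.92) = -138.17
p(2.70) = 138.08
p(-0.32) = -0.63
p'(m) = 18*m^2 + 4*m + 2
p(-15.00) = -19830.00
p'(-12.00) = 2546.00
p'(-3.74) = 238.82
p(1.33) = 20.31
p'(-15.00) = 3992.00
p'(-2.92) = 143.80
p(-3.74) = -293.39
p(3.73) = 346.66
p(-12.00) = -10104.00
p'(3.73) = 267.35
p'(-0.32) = 2.56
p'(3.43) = 227.49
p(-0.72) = -2.64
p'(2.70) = 144.02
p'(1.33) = 39.16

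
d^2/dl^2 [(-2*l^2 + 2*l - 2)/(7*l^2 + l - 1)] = 32*(7*l^3 - 21*l^2 - 1)/(343*l^6 + 147*l^5 - 126*l^4 - 41*l^3 + 18*l^2 + 3*l - 1)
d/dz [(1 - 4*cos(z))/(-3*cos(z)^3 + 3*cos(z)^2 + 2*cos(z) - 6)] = 16*(24*cos(z)^3 - 21*cos(z)^2 + 6*cos(z) - 22)*sin(z)/(12*sin(z)^2 + cos(z) + 3*cos(3*z) + 12)^2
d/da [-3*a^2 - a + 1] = -6*a - 1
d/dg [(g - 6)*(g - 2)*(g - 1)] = 3*g^2 - 18*g + 20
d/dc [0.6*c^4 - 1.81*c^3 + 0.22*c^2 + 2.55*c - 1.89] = 2.4*c^3 - 5.43*c^2 + 0.44*c + 2.55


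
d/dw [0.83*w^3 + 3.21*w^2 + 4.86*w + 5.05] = 2.49*w^2 + 6.42*w + 4.86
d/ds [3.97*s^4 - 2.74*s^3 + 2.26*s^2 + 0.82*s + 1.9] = 15.88*s^3 - 8.22*s^2 + 4.52*s + 0.82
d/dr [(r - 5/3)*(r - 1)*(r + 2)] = 3*r^2 - 4*r/3 - 11/3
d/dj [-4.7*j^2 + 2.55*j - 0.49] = 2.55 - 9.4*j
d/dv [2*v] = 2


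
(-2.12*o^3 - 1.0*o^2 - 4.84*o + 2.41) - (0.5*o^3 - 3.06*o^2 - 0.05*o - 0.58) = -2.62*o^3 + 2.06*o^2 - 4.79*o + 2.99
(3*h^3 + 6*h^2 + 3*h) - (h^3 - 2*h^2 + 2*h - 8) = 2*h^3 + 8*h^2 + h + 8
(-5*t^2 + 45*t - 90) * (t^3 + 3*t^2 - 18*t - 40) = -5*t^5 + 30*t^4 + 135*t^3 - 880*t^2 - 180*t + 3600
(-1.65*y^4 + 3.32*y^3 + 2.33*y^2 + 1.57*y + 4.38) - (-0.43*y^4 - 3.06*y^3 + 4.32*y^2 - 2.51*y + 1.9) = -1.22*y^4 + 6.38*y^3 - 1.99*y^2 + 4.08*y + 2.48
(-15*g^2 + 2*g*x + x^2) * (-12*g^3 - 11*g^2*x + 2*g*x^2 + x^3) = 180*g^5 + 141*g^4*x - 64*g^3*x^2 - 22*g^2*x^3 + 4*g*x^4 + x^5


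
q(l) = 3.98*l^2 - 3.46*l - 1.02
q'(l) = 7.96*l - 3.46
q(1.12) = 0.10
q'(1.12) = 5.46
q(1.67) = 4.30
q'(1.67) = 9.83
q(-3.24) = 51.97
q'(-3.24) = -29.25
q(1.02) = -0.41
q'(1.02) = 4.66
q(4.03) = 49.67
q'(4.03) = 28.62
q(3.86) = 44.92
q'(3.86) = 27.27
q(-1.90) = 19.92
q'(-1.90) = -18.58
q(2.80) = 20.50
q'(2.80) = 18.83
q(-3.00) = 45.18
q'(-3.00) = -27.34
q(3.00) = 24.42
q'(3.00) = 20.42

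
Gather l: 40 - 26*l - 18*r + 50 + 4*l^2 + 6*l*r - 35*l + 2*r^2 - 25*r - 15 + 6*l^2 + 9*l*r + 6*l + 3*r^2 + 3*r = 10*l^2 + l*(15*r - 55) + 5*r^2 - 40*r + 75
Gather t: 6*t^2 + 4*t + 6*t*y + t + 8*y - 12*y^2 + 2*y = 6*t^2 + t*(6*y + 5) - 12*y^2 + 10*y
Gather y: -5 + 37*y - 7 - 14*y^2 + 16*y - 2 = -14*y^2 + 53*y - 14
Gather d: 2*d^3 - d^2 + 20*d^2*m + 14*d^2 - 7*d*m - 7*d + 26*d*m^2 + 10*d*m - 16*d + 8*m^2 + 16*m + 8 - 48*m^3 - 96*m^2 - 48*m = 2*d^3 + d^2*(20*m + 13) + d*(26*m^2 + 3*m - 23) - 48*m^3 - 88*m^2 - 32*m + 8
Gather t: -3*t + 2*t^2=2*t^2 - 3*t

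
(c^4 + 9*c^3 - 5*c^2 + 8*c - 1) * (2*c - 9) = 2*c^5 + 9*c^4 - 91*c^3 + 61*c^2 - 74*c + 9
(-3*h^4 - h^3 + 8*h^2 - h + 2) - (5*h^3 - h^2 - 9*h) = -3*h^4 - 6*h^3 + 9*h^2 + 8*h + 2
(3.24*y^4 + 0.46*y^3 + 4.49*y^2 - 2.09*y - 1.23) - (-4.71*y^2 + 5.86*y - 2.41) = 3.24*y^4 + 0.46*y^3 + 9.2*y^2 - 7.95*y + 1.18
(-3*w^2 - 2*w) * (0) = 0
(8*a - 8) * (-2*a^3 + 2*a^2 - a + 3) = -16*a^4 + 32*a^3 - 24*a^2 + 32*a - 24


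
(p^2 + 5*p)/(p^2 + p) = (p + 5)/(p + 1)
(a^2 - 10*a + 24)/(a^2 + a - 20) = (a - 6)/(a + 5)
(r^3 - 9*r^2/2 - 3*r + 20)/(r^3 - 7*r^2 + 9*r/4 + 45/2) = 2*(r^2 - 2*r - 8)/(2*r^2 - 9*r - 18)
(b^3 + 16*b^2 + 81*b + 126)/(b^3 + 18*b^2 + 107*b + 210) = (b + 3)/(b + 5)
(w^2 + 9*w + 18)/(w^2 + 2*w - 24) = (w + 3)/(w - 4)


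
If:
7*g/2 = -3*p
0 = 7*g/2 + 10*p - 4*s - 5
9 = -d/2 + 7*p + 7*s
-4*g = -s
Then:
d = -760/29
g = -6/29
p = 7/29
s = -24/29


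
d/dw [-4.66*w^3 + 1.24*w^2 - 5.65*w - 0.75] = -13.98*w^2 + 2.48*w - 5.65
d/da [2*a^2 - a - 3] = 4*a - 1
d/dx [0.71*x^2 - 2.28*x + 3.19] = 1.42*x - 2.28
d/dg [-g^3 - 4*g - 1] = -3*g^2 - 4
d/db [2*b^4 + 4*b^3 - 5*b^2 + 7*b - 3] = 8*b^3 + 12*b^2 - 10*b + 7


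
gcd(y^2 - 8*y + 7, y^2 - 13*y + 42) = y - 7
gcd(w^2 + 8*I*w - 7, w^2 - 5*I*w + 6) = w + I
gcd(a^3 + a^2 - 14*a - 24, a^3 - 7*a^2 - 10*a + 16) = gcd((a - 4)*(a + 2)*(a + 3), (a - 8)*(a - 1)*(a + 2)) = a + 2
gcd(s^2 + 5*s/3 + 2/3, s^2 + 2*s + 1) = s + 1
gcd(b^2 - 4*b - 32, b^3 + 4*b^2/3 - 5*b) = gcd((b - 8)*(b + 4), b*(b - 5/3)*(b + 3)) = 1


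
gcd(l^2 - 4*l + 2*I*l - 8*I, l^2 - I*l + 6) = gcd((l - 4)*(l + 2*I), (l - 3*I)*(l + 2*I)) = l + 2*I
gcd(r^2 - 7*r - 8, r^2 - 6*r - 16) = r - 8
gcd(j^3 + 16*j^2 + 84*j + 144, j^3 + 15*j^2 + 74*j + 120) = j^2 + 10*j + 24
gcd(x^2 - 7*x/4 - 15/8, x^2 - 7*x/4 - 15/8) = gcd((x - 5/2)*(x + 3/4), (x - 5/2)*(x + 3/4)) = x^2 - 7*x/4 - 15/8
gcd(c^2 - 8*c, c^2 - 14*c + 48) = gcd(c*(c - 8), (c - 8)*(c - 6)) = c - 8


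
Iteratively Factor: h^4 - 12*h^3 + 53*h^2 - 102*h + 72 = (h - 2)*(h^3 - 10*h^2 + 33*h - 36) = (h - 3)*(h - 2)*(h^2 - 7*h + 12) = (h - 3)^2*(h - 2)*(h - 4)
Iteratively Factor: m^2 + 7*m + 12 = (m + 4)*(m + 3)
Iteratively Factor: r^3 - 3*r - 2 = (r - 2)*(r^2 + 2*r + 1) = (r - 2)*(r + 1)*(r + 1)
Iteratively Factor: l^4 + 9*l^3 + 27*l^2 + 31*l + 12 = (l + 1)*(l^3 + 8*l^2 + 19*l + 12) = (l + 1)^2*(l^2 + 7*l + 12) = (l + 1)^2*(l + 4)*(l + 3)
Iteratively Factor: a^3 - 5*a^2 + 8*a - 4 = (a - 2)*(a^2 - 3*a + 2) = (a - 2)*(a - 1)*(a - 2)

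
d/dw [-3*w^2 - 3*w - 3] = -6*w - 3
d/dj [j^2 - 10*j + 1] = 2*j - 10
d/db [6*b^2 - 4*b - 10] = 12*b - 4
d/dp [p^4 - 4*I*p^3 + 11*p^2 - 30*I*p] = 4*p^3 - 12*I*p^2 + 22*p - 30*I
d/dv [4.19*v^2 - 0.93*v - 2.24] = 8.38*v - 0.93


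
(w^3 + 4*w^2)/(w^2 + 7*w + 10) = w^2*(w + 4)/(w^2 + 7*w + 10)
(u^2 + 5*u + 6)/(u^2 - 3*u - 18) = (u + 2)/(u - 6)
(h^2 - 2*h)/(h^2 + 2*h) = (h - 2)/(h + 2)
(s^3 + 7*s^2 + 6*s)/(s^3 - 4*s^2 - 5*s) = (s + 6)/(s - 5)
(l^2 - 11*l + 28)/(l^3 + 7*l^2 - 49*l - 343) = (l - 4)/(l^2 + 14*l + 49)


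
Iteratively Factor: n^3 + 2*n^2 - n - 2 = (n + 1)*(n^2 + n - 2) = (n - 1)*(n + 1)*(n + 2)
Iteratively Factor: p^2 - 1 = (p + 1)*(p - 1)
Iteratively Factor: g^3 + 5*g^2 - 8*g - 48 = (g + 4)*(g^2 + g - 12) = (g + 4)^2*(g - 3)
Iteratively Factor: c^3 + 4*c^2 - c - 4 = (c - 1)*(c^2 + 5*c + 4) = (c - 1)*(c + 4)*(c + 1)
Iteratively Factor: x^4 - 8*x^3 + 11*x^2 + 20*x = (x - 5)*(x^3 - 3*x^2 - 4*x) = x*(x - 5)*(x^2 - 3*x - 4) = x*(x - 5)*(x + 1)*(x - 4)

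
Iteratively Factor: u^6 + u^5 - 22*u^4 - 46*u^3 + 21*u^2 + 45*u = (u - 5)*(u^5 + 6*u^4 + 8*u^3 - 6*u^2 - 9*u) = (u - 5)*(u - 1)*(u^4 + 7*u^3 + 15*u^2 + 9*u) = (u - 5)*(u - 1)*(u + 3)*(u^3 + 4*u^2 + 3*u) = (u - 5)*(u - 1)*(u + 1)*(u + 3)*(u^2 + 3*u) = u*(u - 5)*(u - 1)*(u + 1)*(u + 3)*(u + 3)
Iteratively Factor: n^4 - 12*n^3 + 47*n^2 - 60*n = (n - 4)*(n^3 - 8*n^2 + 15*n) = n*(n - 4)*(n^2 - 8*n + 15) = n*(n - 5)*(n - 4)*(n - 3)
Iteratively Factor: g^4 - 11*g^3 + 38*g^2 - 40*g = (g)*(g^3 - 11*g^2 + 38*g - 40) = g*(g - 4)*(g^2 - 7*g + 10) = g*(g - 4)*(g - 2)*(g - 5)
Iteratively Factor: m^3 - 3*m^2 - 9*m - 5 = (m + 1)*(m^2 - 4*m - 5) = (m + 1)^2*(m - 5)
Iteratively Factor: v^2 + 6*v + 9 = (v + 3)*(v + 3)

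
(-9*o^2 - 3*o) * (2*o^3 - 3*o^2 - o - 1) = -18*o^5 + 21*o^4 + 18*o^3 + 12*o^2 + 3*o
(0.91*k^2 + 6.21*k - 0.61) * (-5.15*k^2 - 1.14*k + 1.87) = -4.6865*k^4 - 33.0189*k^3 - 2.2362*k^2 + 12.3081*k - 1.1407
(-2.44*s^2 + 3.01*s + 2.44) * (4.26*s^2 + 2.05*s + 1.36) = -10.3944*s^4 + 7.8206*s^3 + 13.2465*s^2 + 9.0956*s + 3.3184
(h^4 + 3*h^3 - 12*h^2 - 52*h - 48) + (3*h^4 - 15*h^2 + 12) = 4*h^4 + 3*h^3 - 27*h^2 - 52*h - 36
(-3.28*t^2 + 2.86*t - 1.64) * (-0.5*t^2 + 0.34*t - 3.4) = 1.64*t^4 - 2.5452*t^3 + 12.9444*t^2 - 10.2816*t + 5.576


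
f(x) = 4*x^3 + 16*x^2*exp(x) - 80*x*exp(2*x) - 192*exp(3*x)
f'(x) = 16*x^2*exp(x) + 12*x^2 - 160*x*exp(2*x) + 32*x*exp(x) - 576*exp(3*x) - 80*exp(2*x)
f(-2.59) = -60.36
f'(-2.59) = 83.97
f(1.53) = -21334.13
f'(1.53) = -63232.81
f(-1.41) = 0.48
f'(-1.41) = 20.90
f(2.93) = -1340637.30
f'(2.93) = -3971347.82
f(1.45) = -16828.46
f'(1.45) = -49931.48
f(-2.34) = -41.25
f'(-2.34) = 69.15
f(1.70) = -35294.56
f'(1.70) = -104438.40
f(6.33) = -34086726427.04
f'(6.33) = -102126515731.12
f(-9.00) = -2915.84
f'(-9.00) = 972.12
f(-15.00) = -13500.00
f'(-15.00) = 2700.00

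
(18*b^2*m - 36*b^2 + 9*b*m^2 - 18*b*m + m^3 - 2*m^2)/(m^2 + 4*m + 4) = (18*b^2*m - 36*b^2 + 9*b*m^2 - 18*b*m + m^3 - 2*m^2)/(m^2 + 4*m + 4)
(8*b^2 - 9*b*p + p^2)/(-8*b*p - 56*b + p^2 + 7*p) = (-b + p)/(p + 7)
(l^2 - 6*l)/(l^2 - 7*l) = (l - 6)/(l - 7)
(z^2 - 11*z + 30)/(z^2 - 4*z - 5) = (z - 6)/(z + 1)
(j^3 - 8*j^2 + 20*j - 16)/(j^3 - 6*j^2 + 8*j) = (j - 2)/j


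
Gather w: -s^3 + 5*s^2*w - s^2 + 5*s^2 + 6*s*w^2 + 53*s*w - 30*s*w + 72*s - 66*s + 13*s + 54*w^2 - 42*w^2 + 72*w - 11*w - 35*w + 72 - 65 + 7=-s^3 + 4*s^2 + 19*s + w^2*(6*s + 12) + w*(5*s^2 + 23*s + 26) + 14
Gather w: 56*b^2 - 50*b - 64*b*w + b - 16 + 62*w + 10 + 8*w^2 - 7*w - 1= 56*b^2 - 49*b + 8*w^2 + w*(55 - 64*b) - 7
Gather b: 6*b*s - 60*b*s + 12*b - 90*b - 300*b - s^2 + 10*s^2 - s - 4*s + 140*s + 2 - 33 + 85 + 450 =b*(-54*s - 378) + 9*s^2 + 135*s + 504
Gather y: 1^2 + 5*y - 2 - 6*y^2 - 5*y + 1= -6*y^2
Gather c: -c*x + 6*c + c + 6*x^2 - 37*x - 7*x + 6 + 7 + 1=c*(7 - x) + 6*x^2 - 44*x + 14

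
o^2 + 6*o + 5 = (o + 1)*(o + 5)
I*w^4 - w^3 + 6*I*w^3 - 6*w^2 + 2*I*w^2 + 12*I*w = w*(w + 6)*(w + 2*I)*(I*w + 1)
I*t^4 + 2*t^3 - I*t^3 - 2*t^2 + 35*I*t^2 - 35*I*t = t*(t - 7*I)*(t + 5*I)*(I*t - I)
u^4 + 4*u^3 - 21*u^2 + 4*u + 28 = (u - 2)^2*(u + 1)*(u + 7)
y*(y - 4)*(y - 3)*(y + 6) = y^4 - y^3 - 30*y^2 + 72*y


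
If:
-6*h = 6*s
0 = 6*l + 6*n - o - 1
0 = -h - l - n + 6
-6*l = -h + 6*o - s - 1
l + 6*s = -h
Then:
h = 209/6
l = 1045/6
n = -203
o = -174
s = -209/6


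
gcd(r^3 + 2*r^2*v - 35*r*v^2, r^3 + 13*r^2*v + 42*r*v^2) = r^2 + 7*r*v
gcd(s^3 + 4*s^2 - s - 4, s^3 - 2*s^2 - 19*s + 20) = s^2 + 3*s - 4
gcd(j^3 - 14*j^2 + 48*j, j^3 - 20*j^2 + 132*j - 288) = j^2 - 14*j + 48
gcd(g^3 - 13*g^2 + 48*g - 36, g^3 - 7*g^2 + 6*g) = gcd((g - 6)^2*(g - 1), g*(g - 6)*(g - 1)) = g^2 - 7*g + 6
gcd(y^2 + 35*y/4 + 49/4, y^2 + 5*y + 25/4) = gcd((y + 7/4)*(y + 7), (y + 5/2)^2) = 1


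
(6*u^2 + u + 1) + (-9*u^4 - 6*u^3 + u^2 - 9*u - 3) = -9*u^4 - 6*u^3 + 7*u^2 - 8*u - 2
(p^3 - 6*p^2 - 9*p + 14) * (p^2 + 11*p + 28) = p^5 + 5*p^4 - 47*p^3 - 253*p^2 - 98*p + 392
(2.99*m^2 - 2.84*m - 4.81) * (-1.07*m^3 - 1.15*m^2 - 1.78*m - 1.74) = -3.1993*m^5 - 0.3997*m^4 + 3.0905*m^3 + 5.3841*m^2 + 13.5034*m + 8.3694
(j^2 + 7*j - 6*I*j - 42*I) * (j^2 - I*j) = j^4 + 7*j^3 - 7*I*j^3 - 6*j^2 - 49*I*j^2 - 42*j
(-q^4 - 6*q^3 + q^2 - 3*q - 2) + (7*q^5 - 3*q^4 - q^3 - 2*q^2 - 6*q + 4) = 7*q^5 - 4*q^4 - 7*q^3 - q^2 - 9*q + 2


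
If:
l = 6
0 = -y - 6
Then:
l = 6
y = -6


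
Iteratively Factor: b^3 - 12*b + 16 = (b + 4)*(b^2 - 4*b + 4) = (b - 2)*(b + 4)*(b - 2)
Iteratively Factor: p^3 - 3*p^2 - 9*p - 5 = (p + 1)*(p^2 - 4*p - 5) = (p - 5)*(p + 1)*(p + 1)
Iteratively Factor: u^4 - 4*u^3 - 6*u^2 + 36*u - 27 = (u - 3)*(u^3 - u^2 - 9*u + 9) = (u - 3)^2*(u^2 + 2*u - 3) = (u - 3)^2*(u - 1)*(u + 3)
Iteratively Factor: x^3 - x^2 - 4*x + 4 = (x + 2)*(x^2 - 3*x + 2) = (x - 2)*(x + 2)*(x - 1)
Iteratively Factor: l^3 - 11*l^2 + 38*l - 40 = (l - 2)*(l^2 - 9*l + 20) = (l - 5)*(l - 2)*(l - 4)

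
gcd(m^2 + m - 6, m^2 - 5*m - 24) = m + 3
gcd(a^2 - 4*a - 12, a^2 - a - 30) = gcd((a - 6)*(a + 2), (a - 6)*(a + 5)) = a - 6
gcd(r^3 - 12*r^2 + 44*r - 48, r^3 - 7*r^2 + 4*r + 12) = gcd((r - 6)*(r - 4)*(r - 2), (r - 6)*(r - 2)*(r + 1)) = r^2 - 8*r + 12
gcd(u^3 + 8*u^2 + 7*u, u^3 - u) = u^2 + u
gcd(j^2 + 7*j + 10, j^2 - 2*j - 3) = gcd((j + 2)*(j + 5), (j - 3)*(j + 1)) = 1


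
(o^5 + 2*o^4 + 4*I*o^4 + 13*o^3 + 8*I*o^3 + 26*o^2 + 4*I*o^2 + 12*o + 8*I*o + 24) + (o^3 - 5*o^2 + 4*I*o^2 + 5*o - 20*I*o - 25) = o^5 + 2*o^4 + 4*I*o^4 + 14*o^3 + 8*I*o^3 + 21*o^2 + 8*I*o^2 + 17*o - 12*I*o - 1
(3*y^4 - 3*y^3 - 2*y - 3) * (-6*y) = -18*y^5 + 18*y^4 + 12*y^2 + 18*y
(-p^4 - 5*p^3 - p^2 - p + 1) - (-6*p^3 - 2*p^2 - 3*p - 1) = -p^4 + p^3 + p^2 + 2*p + 2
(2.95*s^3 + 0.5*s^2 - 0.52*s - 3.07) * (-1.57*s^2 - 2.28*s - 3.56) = -4.6315*s^5 - 7.511*s^4 - 10.8256*s^3 + 4.2255*s^2 + 8.8508*s + 10.9292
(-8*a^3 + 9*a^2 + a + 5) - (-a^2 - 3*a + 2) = -8*a^3 + 10*a^2 + 4*a + 3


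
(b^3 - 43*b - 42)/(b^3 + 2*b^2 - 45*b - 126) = (b + 1)/(b + 3)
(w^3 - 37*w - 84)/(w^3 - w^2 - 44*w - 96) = (w - 7)/(w - 8)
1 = 1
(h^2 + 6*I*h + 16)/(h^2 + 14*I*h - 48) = (h - 2*I)/(h + 6*I)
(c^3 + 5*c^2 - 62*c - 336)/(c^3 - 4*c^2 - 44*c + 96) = (c + 7)/(c - 2)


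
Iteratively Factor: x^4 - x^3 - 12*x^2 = (x)*(x^3 - x^2 - 12*x) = x*(x - 4)*(x^2 + 3*x) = x*(x - 4)*(x + 3)*(x)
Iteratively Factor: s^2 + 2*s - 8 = (s + 4)*(s - 2)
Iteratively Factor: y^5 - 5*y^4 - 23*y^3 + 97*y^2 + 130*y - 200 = (y - 5)*(y^4 - 23*y^2 - 18*y + 40) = (y - 5)*(y - 1)*(y^3 + y^2 - 22*y - 40) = (y - 5)*(y - 1)*(y + 4)*(y^2 - 3*y - 10) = (y - 5)*(y - 1)*(y + 2)*(y + 4)*(y - 5)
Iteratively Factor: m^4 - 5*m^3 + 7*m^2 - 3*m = (m)*(m^3 - 5*m^2 + 7*m - 3) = m*(m - 3)*(m^2 - 2*m + 1) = m*(m - 3)*(m - 1)*(m - 1)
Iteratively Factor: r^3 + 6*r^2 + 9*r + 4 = (r + 1)*(r^2 + 5*r + 4) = (r + 1)^2*(r + 4)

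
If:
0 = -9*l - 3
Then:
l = -1/3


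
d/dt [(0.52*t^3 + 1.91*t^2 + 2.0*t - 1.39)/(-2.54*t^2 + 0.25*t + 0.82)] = (-1.3208*t^4 + 0.26*t^3 + 6.8367*t^2 - 3.9288*t + 1.9875)/(6.4516*t^4 - 1.27*t^3 - 4.1031*t^2 + 0.41*t + 0.6724)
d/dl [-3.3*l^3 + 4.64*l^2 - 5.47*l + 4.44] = -9.9*l^2 + 9.28*l - 5.47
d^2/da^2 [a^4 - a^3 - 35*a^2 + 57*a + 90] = 12*a^2 - 6*a - 70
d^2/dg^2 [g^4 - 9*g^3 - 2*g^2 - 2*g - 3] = 12*g^2 - 54*g - 4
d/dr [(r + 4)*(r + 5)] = 2*r + 9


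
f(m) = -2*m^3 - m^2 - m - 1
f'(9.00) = -505.00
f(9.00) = -1549.00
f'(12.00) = -889.00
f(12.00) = -3613.00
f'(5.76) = -211.59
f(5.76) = -422.14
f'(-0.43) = -1.25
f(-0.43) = -0.60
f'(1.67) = -21.07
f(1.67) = -14.77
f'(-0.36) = -1.06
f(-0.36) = -0.68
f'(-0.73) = -2.74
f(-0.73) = -0.02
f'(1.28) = -13.39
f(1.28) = -8.11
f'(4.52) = -132.62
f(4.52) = -210.64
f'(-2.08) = -22.80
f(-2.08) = 14.75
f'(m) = -6*m^2 - 2*m - 1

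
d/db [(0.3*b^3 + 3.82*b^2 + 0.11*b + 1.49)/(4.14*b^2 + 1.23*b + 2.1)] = (1.242*b^4 + 0.738*b^3 + 6.1332*b^2 + 3.7068*b - 1.6017)/(17.1396*b^4 + 10.1844*b^3 + 18.9009*b^2 + 5.166*b + 4.41)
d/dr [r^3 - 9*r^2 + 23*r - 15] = 3*r^2 - 18*r + 23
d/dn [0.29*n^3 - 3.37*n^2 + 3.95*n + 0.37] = 0.87*n^2 - 6.74*n + 3.95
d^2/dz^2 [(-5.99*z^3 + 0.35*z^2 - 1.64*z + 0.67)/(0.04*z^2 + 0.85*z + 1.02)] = (1.38777878078145e-17*z^5 - 4.44089209850063e-16*z^4 - 8.195814*z^3 - 31.239228*z^2 - 36.853824*z + 4.485518)/(6.4e-5*z^6 + 0.00408*z^5 + 0.091596*z^4 + 0.822205*z^3 + 2.335698*z^2 + 2.65302*z + 1.061208)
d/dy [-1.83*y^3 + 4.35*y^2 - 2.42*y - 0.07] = -5.49*y^2 + 8.7*y - 2.42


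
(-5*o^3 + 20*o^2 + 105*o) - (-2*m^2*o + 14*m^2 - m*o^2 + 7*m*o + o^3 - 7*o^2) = 2*m^2*o - 14*m^2 + m*o^2 - 7*m*o - 6*o^3 + 27*o^2 + 105*o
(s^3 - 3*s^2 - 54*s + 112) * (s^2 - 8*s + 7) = s^5 - 11*s^4 - 23*s^3 + 523*s^2 - 1274*s + 784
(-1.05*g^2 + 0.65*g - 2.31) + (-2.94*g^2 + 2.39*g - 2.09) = -3.99*g^2 + 3.04*g - 4.4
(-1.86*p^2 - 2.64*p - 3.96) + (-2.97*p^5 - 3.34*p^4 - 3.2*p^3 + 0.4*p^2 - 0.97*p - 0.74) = -2.97*p^5 - 3.34*p^4 - 3.2*p^3 - 1.46*p^2 - 3.61*p - 4.7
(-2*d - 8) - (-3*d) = d - 8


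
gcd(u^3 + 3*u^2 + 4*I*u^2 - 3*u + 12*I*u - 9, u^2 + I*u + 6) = u + 3*I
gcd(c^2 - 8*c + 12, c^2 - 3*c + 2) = c - 2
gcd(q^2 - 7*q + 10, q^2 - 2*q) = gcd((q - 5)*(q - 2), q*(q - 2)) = q - 2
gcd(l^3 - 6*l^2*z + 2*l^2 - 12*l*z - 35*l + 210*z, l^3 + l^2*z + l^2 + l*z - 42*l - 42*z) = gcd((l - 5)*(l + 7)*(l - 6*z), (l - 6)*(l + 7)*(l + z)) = l + 7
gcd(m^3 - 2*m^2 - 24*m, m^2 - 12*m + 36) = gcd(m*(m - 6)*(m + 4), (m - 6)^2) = m - 6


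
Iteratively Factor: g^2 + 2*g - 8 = (g - 2)*(g + 4)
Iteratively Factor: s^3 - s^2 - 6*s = (s - 3)*(s^2 + 2*s) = (s - 3)*(s + 2)*(s)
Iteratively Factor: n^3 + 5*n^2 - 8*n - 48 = (n + 4)*(n^2 + n - 12) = (n + 4)^2*(n - 3)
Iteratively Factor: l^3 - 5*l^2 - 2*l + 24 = (l - 3)*(l^2 - 2*l - 8) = (l - 3)*(l + 2)*(l - 4)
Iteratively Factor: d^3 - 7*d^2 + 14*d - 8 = (d - 4)*(d^2 - 3*d + 2) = (d - 4)*(d - 1)*(d - 2)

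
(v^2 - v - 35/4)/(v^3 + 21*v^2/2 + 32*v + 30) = (v - 7/2)/(v^2 + 8*v + 12)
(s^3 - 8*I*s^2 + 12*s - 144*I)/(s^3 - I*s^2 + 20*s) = (s^2 - 12*I*s - 36)/(s*(s - 5*I))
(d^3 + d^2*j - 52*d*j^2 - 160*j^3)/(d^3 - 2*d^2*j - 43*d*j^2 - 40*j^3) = (d + 4*j)/(d + j)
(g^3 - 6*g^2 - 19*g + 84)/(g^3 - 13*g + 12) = (g - 7)/(g - 1)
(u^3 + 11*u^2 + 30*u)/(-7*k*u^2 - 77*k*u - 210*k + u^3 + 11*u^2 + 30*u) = u/(-7*k + u)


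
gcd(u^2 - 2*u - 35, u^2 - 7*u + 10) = 1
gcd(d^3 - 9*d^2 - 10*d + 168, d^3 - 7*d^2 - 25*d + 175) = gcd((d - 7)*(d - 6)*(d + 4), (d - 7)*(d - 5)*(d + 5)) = d - 7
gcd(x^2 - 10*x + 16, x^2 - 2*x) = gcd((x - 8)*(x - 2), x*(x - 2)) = x - 2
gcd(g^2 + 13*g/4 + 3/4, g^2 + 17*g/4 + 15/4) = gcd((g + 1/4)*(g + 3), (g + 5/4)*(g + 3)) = g + 3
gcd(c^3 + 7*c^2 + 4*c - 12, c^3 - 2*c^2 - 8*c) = c + 2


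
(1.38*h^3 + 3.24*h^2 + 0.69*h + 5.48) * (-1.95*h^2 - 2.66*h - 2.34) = -2.691*h^5 - 9.9888*h^4 - 13.1931*h^3 - 20.103*h^2 - 16.1914*h - 12.8232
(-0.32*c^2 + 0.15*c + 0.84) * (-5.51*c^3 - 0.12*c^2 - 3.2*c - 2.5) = 1.7632*c^5 - 0.7881*c^4 - 3.6224*c^3 + 0.2192*c^2 - 3.063*c - 2.1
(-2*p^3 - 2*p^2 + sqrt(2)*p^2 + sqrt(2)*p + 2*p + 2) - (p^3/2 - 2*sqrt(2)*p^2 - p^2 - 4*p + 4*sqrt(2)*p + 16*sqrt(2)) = -5*p^3/2 - p^2 + 3*sqrt(2)*p^2 - 3*sqrt(2)*p + 6*p - 16*sqrt(2) + 2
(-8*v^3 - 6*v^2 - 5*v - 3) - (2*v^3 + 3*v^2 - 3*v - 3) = -10*v^3 - 9*v^2 - 2*v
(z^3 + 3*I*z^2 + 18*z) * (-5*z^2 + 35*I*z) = -5*z^5 + 20*I*z^4 - 195*z^3 + 630*I*z^2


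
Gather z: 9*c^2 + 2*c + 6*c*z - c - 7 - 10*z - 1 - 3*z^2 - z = 9*c^2 + c - 3*z^2 + z*(6*c - 11) - 8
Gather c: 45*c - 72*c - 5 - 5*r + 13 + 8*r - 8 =-27*c + 3*r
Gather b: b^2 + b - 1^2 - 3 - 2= b^2 + b - 6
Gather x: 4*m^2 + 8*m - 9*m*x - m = 4*m^2 - 9*m*x + 7*m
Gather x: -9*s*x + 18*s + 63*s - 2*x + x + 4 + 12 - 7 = 81*s + x*(-9*s - 1) + 9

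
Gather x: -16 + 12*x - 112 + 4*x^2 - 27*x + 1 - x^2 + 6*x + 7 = 3*x^2 - 9*x - 120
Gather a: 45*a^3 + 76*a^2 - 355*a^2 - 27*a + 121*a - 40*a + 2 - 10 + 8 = 45*a^3 - 279*a^2 + 54*a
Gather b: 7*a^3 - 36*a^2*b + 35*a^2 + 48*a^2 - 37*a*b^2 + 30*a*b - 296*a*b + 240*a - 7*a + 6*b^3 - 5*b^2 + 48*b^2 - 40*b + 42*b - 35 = 7*a^3 + 83*a^2 + 233*a + 6*b^3 + b^2*(43 - 37*a) + b*(-36*a^2 - 266*a + 2) - 35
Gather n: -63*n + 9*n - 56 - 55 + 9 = -54*n - 102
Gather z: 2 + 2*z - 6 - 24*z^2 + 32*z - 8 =-24*z^2 + 34*z - 12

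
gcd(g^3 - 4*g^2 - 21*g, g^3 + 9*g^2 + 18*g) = g^2 + 3*g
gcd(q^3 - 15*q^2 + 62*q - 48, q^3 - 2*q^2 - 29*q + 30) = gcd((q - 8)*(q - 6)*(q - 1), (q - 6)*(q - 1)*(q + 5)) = q^2 - 7*q + 6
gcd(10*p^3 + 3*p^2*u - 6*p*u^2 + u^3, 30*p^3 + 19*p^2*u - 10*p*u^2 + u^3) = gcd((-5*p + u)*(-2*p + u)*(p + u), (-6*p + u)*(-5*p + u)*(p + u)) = 5*p^2 + 4*p*u - u^2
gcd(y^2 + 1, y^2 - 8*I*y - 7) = y - I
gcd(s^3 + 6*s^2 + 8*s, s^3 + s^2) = s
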